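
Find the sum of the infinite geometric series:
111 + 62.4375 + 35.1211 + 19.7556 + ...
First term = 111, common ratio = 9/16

For |r| < 1, S = a / (1 - r)
S = 111 / (1 - (9/16))
S = 111 / (7/16)
S = 1776/7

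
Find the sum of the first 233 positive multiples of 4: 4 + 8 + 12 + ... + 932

Factor out 4: = 4(1 + 2 + ... + 233) = 4 × n(n+1)/2
= 4 × 233×234/2
= 4 × 27261
= 109044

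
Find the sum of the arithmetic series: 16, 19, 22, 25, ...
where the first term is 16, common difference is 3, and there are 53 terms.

Sₙ = n/2 × (first + last)
Last term = a + (n-1)d = 16 + (53-1)×3 = 172
S_53 = 53/2 × (16 + 172)
S_53 = 53/2 × 188 = 4982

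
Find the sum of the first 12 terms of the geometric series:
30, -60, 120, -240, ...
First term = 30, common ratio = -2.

Sₙ = a(1 - rⁿ) / (1 - r)
S_12 = 30(1 - (-2)^12) / (1 - (-2))
S_12 = 30(1 - 4096) / (3)
S_12 = -40950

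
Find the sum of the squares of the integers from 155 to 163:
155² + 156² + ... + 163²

Use ∑_{k=1}^{n} k² = n(n+1)(2n+1)/6, then subtract the first 154 terms.
∑_{k=1}^{163} k² = 163×164×327/6 = 1456894
∑_{k=1}^{154} k² = 154×155×309/6 = 1229305
∑_{k=155}^{163} k² = 1456894 - 1229305 = 227589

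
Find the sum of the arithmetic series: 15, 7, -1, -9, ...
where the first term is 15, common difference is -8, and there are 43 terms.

Sₙ = n/2 × (first + last)
Last term = a + (n-1)d = 15 + (43-1)×(-8) = -321
S_43 = 43/2 × (15 + (-321))
S_43 = 43/2 × (-306) = -6579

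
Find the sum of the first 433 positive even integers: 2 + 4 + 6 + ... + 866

Sum of first n even numbers = n(n+1)
= 433×434
= 187922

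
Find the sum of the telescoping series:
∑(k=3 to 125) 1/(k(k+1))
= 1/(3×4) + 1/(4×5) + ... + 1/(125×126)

Partial fractions: 1/(k(k+1)) = 1/k - 1/(k+1)
The series telescopes:
= (1/3 - 1/4) + (1/4 - 1/5) + ... + (1/125 - 1/126)
= 1/3 - 1/126
= 41/126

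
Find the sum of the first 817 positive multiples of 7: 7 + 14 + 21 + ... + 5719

Factor out 7: = 7(1 + 2 + ... + 817) = 7 × n(n+1)/2
= 7 × 817×818/2
= 7 × 334153
= 2339071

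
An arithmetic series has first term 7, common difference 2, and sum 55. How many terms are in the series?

Using S = n/2 × [2a + (n-1)d]
55 = n/2 × [2(7) + (n-1)(2)]
55 = n/2 × [14 + 2n - 2]
110 = n × [12 + 2n]
2n² + (12)n - 110 = 0
Discriminant: Δ = (12)² - 4(2)(-110) = 144 + 880 = 1024
√Δ = 32
n = [-(12) + √Δ] / (2·2) = (-12 + 32) / 4 = 20 / 4 = 5
(The negative root is discarded since n must be a positive integer.)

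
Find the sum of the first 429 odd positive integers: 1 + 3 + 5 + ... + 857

Sum of first n odd numbers = n²
= 429²
= 184041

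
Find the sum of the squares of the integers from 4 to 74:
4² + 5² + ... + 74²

Use ∑_{k=1}^{n} k² = n(n+1)(2n+1)/6, then subtract the first 3 terms.
∑_{k=1}^{74} k² = 74×75×149/6 = 137825
∑_{k=1}^{3} k² = 3×4×7/6 = 14
∑_{k=4}^{74} k² = 137825 - 14 = 137811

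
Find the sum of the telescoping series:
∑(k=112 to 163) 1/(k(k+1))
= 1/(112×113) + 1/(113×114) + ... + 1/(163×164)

Partial fractions: 1/(k(k+1)) = 1/k - 1/(k+1)
The series telescopes:
= (1/112 - 1/113) + (1/113 - 1/114) + ... + (1/163 - 1/164)
= 1/112 - 1/164
= 13/4592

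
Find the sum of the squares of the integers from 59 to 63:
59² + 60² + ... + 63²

Use ∑_{k=1}^{n} k² = n(n+1)(2n+1)/6, then subtract the first 58 terms.
∑_{k=1}^{63} k² = 63×64×127/6 = 85344
∑_{k=1}^{58} k² = 58×59×117/6 = 66729
∑_{k=59}^{63} k² = 85344 - 66729 = 18615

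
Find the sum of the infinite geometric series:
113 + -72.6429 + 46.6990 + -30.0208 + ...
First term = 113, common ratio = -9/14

For |r| < 1, S = a / (1 - r)
S = 113 / (1 - (-9/14))
S = 113 / (23/14)
S = 1582/23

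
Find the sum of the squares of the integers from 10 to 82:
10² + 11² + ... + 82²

Use ∑_{k=1}^{n} k² = n(n+1)(2n+1)/6, then subtract the first 9 terms.
∑_{k=1}^{82} k² = 82×83×165/6 = 187165
∑_{k=1}^{9} k² = 9×10×19/6 = 285
∑_{k=10}^{82} k² = 187165 - 285 = 186880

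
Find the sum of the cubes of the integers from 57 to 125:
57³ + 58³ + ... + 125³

Use ∑_{k=1}^{n} k³ = [n(n+1)/2]², then subtract the first 56 terms.
∑_{k=1}^{125} k³ = [125×126/2]² = 7875² = 62015625
∑_{k=1}^{56} k³ = [56×57/2]² = 1596² = 2547216
∑_{k=57}^{125} k³ = 62015625 - 2547216 = 59468409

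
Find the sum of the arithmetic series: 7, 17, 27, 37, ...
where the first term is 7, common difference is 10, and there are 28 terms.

Sₙ = n/2 × (first + last)
Last term = a + (n-1)d = 7 + (28-1)×10 = 277
S_28 = 28/2 × (7 + 277)
S_28 = 28/2 × 284 = 3976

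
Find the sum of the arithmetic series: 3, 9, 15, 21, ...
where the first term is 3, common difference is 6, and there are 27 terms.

Sₙ = n/2 × (first + last)
Last term = a + (n-1)d = 3 + (27-1)×6 = 159
S_27 = 27/2 × (3 + 159)
S_27 = 27/2 × 162 = 2187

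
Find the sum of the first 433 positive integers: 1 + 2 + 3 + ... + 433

Formula: ∑k = n(n+1)/2
= 433×434/2
= 187922/2
= 93961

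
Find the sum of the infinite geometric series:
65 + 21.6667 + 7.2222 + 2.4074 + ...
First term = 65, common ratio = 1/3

For |r| < 1, S = a / (1 - r)
S = 65 / (1 - (1/3))
S = 65 / (2/3)
S = 195/2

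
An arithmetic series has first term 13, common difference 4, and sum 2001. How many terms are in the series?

Using S = n/2 × [2a + (n-1)d]
2001 = n/2 × [2(13) + (n-1)(4)]
2001 = n/2 × [26 + 4n - 4]
4002 = n × [22 + 4n]
4n² + (22)n - 4002 = 0
Discriminant: Δ = (22)² - 4(4)(-4002) = 484 + 64032 = 64516
√Δ = 254
n = [-(22) + √Δ] / (2·4) = (-22 + 254) / 8 = 232 / 8 = 29
(The negative root is discarded since n must be a positive integer.)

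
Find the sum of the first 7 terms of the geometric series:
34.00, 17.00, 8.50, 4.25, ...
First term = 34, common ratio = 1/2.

Sₙ = a(1 - rⁿ) / (1 - r)
S_7 = 34(1 - (1/2)^7) / (1 - (1/2))
S_7 = 34(1 - (1/128)) / (1/2)
S_7 = 2159/32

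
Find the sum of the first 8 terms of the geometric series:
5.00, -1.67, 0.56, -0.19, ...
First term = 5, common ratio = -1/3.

Sₙ = a(1 - rⁿ) / (1 - r)
S_8 = 5(1 - (-1/3)^8) / (1 - (-1/3))
S_8 = 5(1 - (1/6561)) / (4/3)
S_8 = 8200/2187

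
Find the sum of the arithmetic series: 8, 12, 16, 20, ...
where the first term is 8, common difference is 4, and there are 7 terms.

Sₙ = n/2 × (first + last)
Last term = a + (n-1)d = 8 + (7-1)×4 = 32
S_7 = 7/2 × (8 + 32)
S_7 = 7/2 × 40 = 140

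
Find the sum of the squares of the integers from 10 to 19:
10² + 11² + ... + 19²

Use ∑_{k=1}^{n} k² = n(n+1)(2n+1)/6, then subtract the first 9 terms.
∑_{k=1}^{19} k² = 19×20×39/6 = 2470
∑_{k=1}^{9} k² = 9×10×19/6 = 285
∑_{k=10}^{19} k² = 2470 - 285 = 2185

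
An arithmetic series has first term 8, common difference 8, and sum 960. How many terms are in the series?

Using S = n/2 × [2a + (n-1)d]
960 = n/2 × [2(8) + (n-1)(8)]
960 = n/2 × [16 + 8n - 8]
1920 = n × [8 + 8n]
8n² + (8)n - 1920 = 0
Discriminant: Δ = (8)² - 4(8)(-1920) = 64 + 61440 = 61504
√Δ = 248
n = [-(8) + √Δ] / (2·8) = (-8 + 248) / 16 = 240 / 16 = 15
(The negative root is discarded since n must be a positive integer.)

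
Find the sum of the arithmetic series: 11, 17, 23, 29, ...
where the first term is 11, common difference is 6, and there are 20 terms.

Sₙ = n/2 × (first + last)
Last term = a + (n-1)d = 11 + (20-1)×6 = 125
S_20 = 20/2 × (11 + 125)
S_20 = 20/2 × 136 = 1360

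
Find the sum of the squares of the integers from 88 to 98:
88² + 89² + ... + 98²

Use ∑_{k=1}^{n} k² = n(n+1)(2n+1)/6, then subtract the first 87 terms.
∑_{k=1}^{98} k² = 98×99×197/6 = 318549
∑_{k=1}^{87} k² = 87×88×175/6 = 223300
∑_{k=88}^{98} k² = 318549 - 223300 = 95249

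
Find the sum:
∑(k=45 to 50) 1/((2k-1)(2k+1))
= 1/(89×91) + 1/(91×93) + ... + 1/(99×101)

Partial fractions: 1/((2k-1)(2k+1)) = (1/2)[1/(2k-1) - 1/(2k+1)]
The series telescopes:
= (1/2)[1/89 - 1/101]
= 6/8989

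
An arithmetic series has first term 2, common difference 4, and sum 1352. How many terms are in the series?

Using S = n/2 × [2a + (n-1)d]
1352 = n/2 × [2(2) + (n-1)(4)]
1352 = n/2 × [4 + 4n - 4]
2704 = n × [0 + 4n]
4n² + (0)n - 2704 = 0
Discriminant: Δ = (0)² - 4(4)(-2704) = 0 + 43264 = 43264
√Δ = 208
n = [-(0) + √Δ] / (2·4) = (0 + 208) / 8 = 208 / 8 = 26
(The negative root is discarded since n must be a positive integer.)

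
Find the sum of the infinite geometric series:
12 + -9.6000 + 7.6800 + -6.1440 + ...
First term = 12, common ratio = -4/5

For |r| < 1, S = a / (1 - r)
S = 12 / (1 - (-4/5))
S = 12 / (9/5)
S = 20/3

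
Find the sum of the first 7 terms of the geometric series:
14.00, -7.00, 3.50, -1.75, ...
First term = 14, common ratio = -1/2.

Sₙ = a(1 - rⁿ) / (1 - r)
S_7 = 14(1 - (-1/2)^7) / (1 - (-1/2))
S_7 = 14(1 - (-1/128)) / (3/2)
S_7 = 301/32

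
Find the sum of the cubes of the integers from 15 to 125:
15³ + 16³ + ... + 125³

Use ∑_{k=1}^{n} k³ = [n(n+1)/2]², then subtract the first 14 terms.
∑_{k=1}^{125} k³ = [125×126/2]² = 7875² = 62015625
∑_{k=1}^{14} k³ = [14×15/2]² = 105² = 11025
∑_{k=15}^{125} k³ = 62015625 - 11025 = 62004600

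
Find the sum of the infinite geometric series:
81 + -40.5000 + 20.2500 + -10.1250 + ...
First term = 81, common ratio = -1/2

For |r| < 1, S = a / (1 - r)
S = 81 / (1 - (-1/2))
S = 81 / (3/2)
S = 54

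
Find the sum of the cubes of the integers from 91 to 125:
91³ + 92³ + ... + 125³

Use ∑_{k=1}^{n} k³ = [n(n+1)/2]², then subtract the first 90 terms.
∑_{k=1}^{125} k³ = [125×126/2]² = 7875² = 62015625
∑_{k=1}^{90} k³ = [90×91/2]² = 4095² = 16769025
∑_{k=91}^{125} k³ = 62015625 - 16769025 = 45246600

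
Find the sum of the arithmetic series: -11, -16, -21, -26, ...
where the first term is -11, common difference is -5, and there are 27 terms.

Sₙ = n/2 × (first + last)
Last term = a + (n-1)d = -11 + (27-1)×(-5) = -141
S_27 = 27/2 × (-11 + (-141))
S_27 = 27/2 × (-152) = -2052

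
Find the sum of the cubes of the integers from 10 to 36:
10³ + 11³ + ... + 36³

Use ∑_{k=1}^{n} k³ = [n(n+1)/2]², then subtract the first 9 terms.
∑_{k=1}^{36} k³ = [36×37/2]² = 666² = 443556
∑_{k=1}^{9} k³ = [9×10/2]² = 45² = 2025
∑_{k=10}^{36} k³ = 443556 - 2025 = 441531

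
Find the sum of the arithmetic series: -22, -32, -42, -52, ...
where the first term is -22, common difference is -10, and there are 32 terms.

Sₙ = n/2 × (first + last)
Last term = a + (n-1)d = -22 + (32-1)×(-10) = -332
S_32 = 32/2 × (-22 + (-332))
S_32 = 32/2 × (-354) = -5664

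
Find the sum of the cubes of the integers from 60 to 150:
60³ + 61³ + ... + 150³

Use ∑_{k=1}^{n} k³ = [n(n+1)/2]², then subtract the first 59 terms.
∑_{k=1}^{150} k³ = [150×151/2]² = 11325² = 128255625
∑_{k=1}^{59} k³ = [59×60/2]² = 1770² = 3132900
∑_{k=60}^{150} k³ = 128255625 - 3132900 = 125122725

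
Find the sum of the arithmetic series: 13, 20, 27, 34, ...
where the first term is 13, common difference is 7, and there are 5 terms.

Sₙ = n/2 × (first + last)
Last term = a + (n-1)d = 13 + (5-1)×7 = 41
S_5 = 5/2 × (13 + 41)
S_5 = 5/2 × 54 = 135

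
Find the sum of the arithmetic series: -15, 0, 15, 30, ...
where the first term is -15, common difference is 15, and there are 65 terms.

Sₙ = n/2 × (first + last)
Last term = a + (n-1)d = -15 + (65-1)×15 = 945
S_65 = 65/2 × (-15 + 945)
S_65 = 65/2 × 930 = 30225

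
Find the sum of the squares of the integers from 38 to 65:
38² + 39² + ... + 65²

Use ∑_{k=1}^{n} k² = n(n+1)(2n+1)/6, then subtract the first 37 terms.
∑_{k=1}^{65} k² = 65×66×131/6 = 93665
∑_{k=1}^{37} k² = 37×38×75/6 = 17575
∑_{k=38}^{65} k² = 93665 - 17575 = 76090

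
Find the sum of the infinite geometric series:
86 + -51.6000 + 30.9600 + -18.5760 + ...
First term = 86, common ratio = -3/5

For |r| < 1, S = a / (1 - r)
S = 86 / (1 - (-3/5))
S = 86 / (8/5)
S = 215/4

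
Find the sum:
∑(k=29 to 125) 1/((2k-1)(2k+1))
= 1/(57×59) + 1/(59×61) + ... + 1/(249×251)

Partial fractions: 1/((2k-1)(2k+1)) = (1/2)[1/(2k-1) - 1/(2k+1)]
The series telescopes:
= (1/2)[1/57 - 1/251]
= 97/14307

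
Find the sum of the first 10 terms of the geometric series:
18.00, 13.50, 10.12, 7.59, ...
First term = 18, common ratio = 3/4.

Sₙ = a(1 - rⁿ) / (1 - r)
S_10 = 18(1 - (3/4)^10) / (1 - (3/4))
S_10 = 18(1 - (59049/1048576)) / (1/4)
S_10 = 8905743/131072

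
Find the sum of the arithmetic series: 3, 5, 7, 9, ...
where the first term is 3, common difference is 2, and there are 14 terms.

Sₙ = n/2 × (first + last)
Last term = a + (n-1)d = 3 + (14-1)×2 = 29
S_14 = 14/2 × (3 + 29)
S_14 = 14/2 × 32 = 224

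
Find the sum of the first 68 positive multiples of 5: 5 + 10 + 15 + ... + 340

Factor out 5: = 5(1 + 2 + ... + 68) = 5 × n(n+1)/2
= 5 × 68×69/2
= 5 × 2346
= 11730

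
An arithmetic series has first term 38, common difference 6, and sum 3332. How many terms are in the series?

Using S = n/2 × [2a + (n-1)d]
3332 = n/2 × [2(38) + (n-1)(6)]
3332 = n/2 × [76 + 6n - 6]
6664 = n × [70 + 6n]
6n² + (70)n - 6664 = 0
Discriminant: Δ = (70)² - 4(6)(-6664) = 4900 + 159936 = 164836
√Δ = 406
n = [-(70) + √Δ] / (2·6) = (-70 + 406) / 12 = 336 / 12 = 28
(The negative root is discarded since n must be a positive integer.)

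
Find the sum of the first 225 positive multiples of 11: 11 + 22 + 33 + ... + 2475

Factor out 11: = 11(1 + 2 + ... + 225) = 11 × n(n+1)/2
= 11 × 225×226/2
= 11 × 25425
= 279675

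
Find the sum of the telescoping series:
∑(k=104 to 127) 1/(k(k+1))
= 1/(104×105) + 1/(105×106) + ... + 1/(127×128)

Partial fractions: 1/(k(k+1)) = 1/k - 1/(k+1)
The series telescopes:
= (1/104 - 1/105) + (1/105 - 1/106) + ... + (1/127 - 1/128)
= 1/104 - 1/128
= 3/1664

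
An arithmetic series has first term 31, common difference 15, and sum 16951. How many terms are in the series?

Using S = n/2 × [2a + (n-1)d]
16951 = n/2 × [2(31) + (n-1)(15)]
16951 = n/2 × [62 + 15n - 15]
33902 = n × [47 + 15n]
15n² + (47)n - 33902 = 0
Discriminant: Δ = (47)² - 4(15)(-33902) = 2209 + 2034120 = 2036329
√Δ = 1427
n = [-(47) + √Δ] / (2·15) = (-47 + 1427) / 30 = 1380 / 30 = 46
(The negative root is discarded since n must be a positive integer.)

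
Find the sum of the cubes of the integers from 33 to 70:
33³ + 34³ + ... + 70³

Use ∑_{k=1}^{n} k³ = [n(n+1)/2]², then subtract the first 32 terms.
∑_{k=1}^{70} k³ = [70×71/2]² = 2485² = 6175225
∑_{k=1}^{32} k³ = [32×33/2]² = 528² = 278784
∑_{k=33}^{70} k³ = 6175225 - 278784 = 5896441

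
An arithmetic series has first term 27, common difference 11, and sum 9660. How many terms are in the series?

Using S = n/2 × [2a + (n-1)d]
9660 = n/2 × [2(27) + (n-1)(11)]
9660 = n/2 × [54 + 11n - 11]
19320 = n × [43 + 11n]
11n² + (43)n - 19320 = 0
Discriminant: Δ = (43)² - 4(11)(-19320) = 1849 + 850080 = 851929
√Δ = 923
n = [-(43) + √Δ] / (2·11) = (-43 + 923) / 22 = 880 / 22 = 40
(The negative root is discarded since n must be a positive integer.)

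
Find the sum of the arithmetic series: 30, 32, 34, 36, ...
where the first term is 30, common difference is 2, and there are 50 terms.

Sₙ = n/2 × (first + last)
Last term = a + (n-1)d = 30 + (50-1)×2 = 128
S_50 = 50/2 × (30 + 128)
S_50 = 50/2 × 158 = 3950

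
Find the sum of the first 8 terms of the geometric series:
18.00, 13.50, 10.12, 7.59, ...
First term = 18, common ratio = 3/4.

Sₙ = a(1 - rⁿ) / (1 - r)
S_8 = 18(1 - (3/4)^8) / (1 - (3/4))
S_8 = 18(1 - (6561/65536)) / (1/4)
S_8 = 530775/8192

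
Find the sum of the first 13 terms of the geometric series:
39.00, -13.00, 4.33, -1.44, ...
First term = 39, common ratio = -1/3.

Sₙ = a(1 - rⁿ) / (1 - r)
S_13 = 39(1 - (-1/3)^13) / (1 - (-1/3))
S_13 = 39(1 - (-1/1594323)) / (4/3)
S_13 = 5181553/177147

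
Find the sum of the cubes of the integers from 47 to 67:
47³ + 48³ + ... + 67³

Use ∑_{k=1}^{n} k³ = [n(n+1)/2]², then subtract the first 46 terms.
∑_{k=1}^{67} k³ = [67×68/2]² = 2278² = 5189284
∑_{k=1}^{46} k³ = [46×47/2]² = 1081² = 1168561
∑_{k=47}^{67} k³ = 5189284 - 1168561 = 4020723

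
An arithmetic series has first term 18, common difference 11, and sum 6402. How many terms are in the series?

Using S = n/2 × [2a + (n-1)d]
6402 = n/2 × [2(18) + (n-1)(11)]
6402 = n/2 × [36 + 11n - 11]
12804 = n × [25 + 11n]
11n² + (25)n - 12804 = 0
Discriminant: Δ = (25)² - 4(11)(-12804) = 625 + 563376 = 564001
√Δ = 751
n = [-(25) + √Δ] / (2·11) = (-25 + 751) / 22 = 726 / 22 = 33
(The negative root is discarded since n must be a positive integer.)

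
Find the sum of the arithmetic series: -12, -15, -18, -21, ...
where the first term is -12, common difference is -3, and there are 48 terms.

Sₙ = n/2 × (first + last)
Last term = a + (n-1)d = -12 + (48-1)×(-3) = -153
S_48 = 48/2 × (-12 + (-153))
S_48 = 48/2 × (-165) = -3960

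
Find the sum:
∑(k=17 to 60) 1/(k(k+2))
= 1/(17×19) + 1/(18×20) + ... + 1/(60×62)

Partial fractions: 1/(k(k+2)) = (1/2)[1/k - 1/(k+2)]
Telescoping leaves the first two and last two terms:
= (1/2)[1/17 + 1/18 - 1/61 - 1/62]
= 23683/578646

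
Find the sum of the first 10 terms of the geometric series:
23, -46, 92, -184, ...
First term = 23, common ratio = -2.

Sₙ = a(1 - rⁿ) / (1 - r)
S_10 = 23(1 - (-2)^10) / (1 - (-2))
S_10 = 23(1 - 1024) / (3)
S_10 = -7843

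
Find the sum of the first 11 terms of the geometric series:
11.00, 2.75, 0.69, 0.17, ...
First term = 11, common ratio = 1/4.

Sₙ = a(1 - rⁿ) / (1 - r)
S_11 = 11(1 - (1/4)^11) / (1 - (1/4))
S_11 = 11(1 - (1/4194304)) / (3/4)
S_11 = 15379111/1048576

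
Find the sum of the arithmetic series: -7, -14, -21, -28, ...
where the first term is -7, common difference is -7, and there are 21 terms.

Sₙ = n/2 × (first + last)
Last term = a + (n-1)d = -7 + (21-1)×(-7) = -147
S_21 = 21/2 × (-7 + (-147))
S_21 = 21/2 × (-154) = -1617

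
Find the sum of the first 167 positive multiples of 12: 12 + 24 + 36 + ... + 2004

Factor out 12: = 12(1 + 2 + ... + 167) = 12 × n(n+1)/2
= 12 × 167×168/2
= 12 × 14028
= 168336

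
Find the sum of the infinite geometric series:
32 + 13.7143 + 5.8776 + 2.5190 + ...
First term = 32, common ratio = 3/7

For |r| < 1, S = a / (1 - r)
S = 32 / (1 - (3/7))
S = 32 / (4/7)
S = 56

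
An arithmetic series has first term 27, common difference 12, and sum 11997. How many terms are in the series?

Using S = n/2 × [2a + (n-1)d]
11997 = n/2 × [2(27) + (n-1)(12)]
11997 = n/2 × [54 + 12n - 12]
23994 = n × [42 + 12n]
12n² + (42)n - 23994 = 0
Discriminant: Δ = (42)² - 4(12)(-23994) = 1764 + 1151712 = 1153476
√Δ = 1074
n = [-(42) + √Δ] / (2·12) = (-42 + 1074) / 24 = 1032 / 24 = 43
(The negative root is discarded since n must be a positive integer.)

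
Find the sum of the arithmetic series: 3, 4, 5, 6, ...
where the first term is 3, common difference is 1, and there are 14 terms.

Sₙ = n/2 × (first + last)
Last term = a + (n-1)d = 3 + (14-1)×1 = 16
S_14 = 14/2 × (3 + 16)
S_14 = 14/2 × 19 = 133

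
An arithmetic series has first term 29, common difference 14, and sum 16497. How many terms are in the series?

Using S = n/2 × [2a + (n-1)d]
16497 = n/2 × [2(29) + (n-1)(14)]
16497 = n/2 × [58 + 14n - 14]
32994 = n × [44 + 14n]
14n² + (44)n - 32994 = 0
Discriminant: Δ = (44)² - 4(14)(-32994) = 1936 + 1847664 = 1849600
√Δ = 1360
n = [-(44) + √Δ] / (2·14) = (-44 + 1360) / 28 = 1316 / 28 = 47
(The negative root is discarded since n must be a positive integer.)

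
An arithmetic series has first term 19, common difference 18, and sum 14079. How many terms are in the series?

Using S = n/2 × [2a + (n-1)d]
14079 = n/2 × [2(19) + (n-1)(18)]
14079 = n/2 × [38 + 18n - 18]
28158 = n × [20 + 18n]
18n² + (20)n - 28158 = 0
Discriminant: Δ = (20)² - 4(18)(-28158) = 400 + 2027376 = 2027776
√Δ = 1424
n = [-(20) + √Δ] / (2·18) = (-20 + 1424) / 36 = 1404 / 36 = 39
(The negative root is discarded since n must be a positive integer.)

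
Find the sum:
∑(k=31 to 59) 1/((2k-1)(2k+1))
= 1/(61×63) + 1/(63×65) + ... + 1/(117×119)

Partial fractions: 1/((2k-1)(2k+1)) = (1/2)[1/(2k-1) - 1/(2k+1)]
The series telescopes:
= (1/2)[1/61 - 1/119]
= 29/7259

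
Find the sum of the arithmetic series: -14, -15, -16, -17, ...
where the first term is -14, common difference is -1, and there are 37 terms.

Sₙ = n/2 × (first + last)
Last term = a + (n-1)d = -14 + (37-1)×(-1) = -50
S_37 = 37/2 × (-14 + (-50))
S_37 = 37/2 × (-64) = -1184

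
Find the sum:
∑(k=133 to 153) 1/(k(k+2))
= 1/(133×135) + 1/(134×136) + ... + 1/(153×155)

Partial fractions: 1/(k(k+2)) = (1/2)[1/k - 1/(k+2)]
Telescoping leaves the first two and last two terms:
= (1/2)[1/133 + 1/134 - 1/154 - 1/155]
= 30939/30386510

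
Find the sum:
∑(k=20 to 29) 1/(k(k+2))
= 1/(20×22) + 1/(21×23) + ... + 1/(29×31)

Partial fractions: 1/(k(k+2)) = (1/2)[1/k - 1/(k+2)]
Telescoping leaves the first two and last two terms:
= (1/2)[1/20 + 1/21 - 1/30 - 1/31]
= 139/8680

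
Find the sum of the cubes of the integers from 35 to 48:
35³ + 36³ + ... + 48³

Use ∑_{k=1}^{n} k³ = [n(n+1)/2]², then subtract the first 34 terms.
∑_{k=1}^{48} k³ = [48×49/2]² = 1176² = 1382976
∑_{k=1}^{34} k³ = [34×35/2]² = 595² = 354025
∑_{k=35}^{48} k³ = 1382976 - 354025 = 1028951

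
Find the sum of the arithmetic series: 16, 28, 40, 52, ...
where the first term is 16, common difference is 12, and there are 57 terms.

Sₙ = n/2 × (first + last)
Last term = a + (n-1)d = 16 + (57-1)×12 = 688
S_57 = 57/2 × (16 + 688)
S_57 = 57/2 × 704 = 20064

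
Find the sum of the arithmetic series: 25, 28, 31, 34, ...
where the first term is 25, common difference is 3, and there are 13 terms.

Sₙ = n/2 × (first + last)
Last term = a + (n-1)d = 25 + (13-1)×3 = 61
S_13 = 13/2 × (25 + 61)
S_13 = 13/2 × 86 = 559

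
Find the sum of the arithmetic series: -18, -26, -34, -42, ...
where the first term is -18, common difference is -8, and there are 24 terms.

Sₙ = n/2 × (first + last)
Last term = a + (n-1)d = -18 + (24-1)×(-8) = -202
S_24 = 24/2 × (-18 + (-202))
S_24 = 24/2 × (-220) = -2640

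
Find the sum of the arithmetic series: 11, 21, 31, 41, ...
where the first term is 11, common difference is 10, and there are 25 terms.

Sₙ = n/2 × (first + last)
Last term = a + (n-1)d = 11 + (25-1)×10 = 251
S_25 = 25/2 × (11 + 251)
S_25 = 25/2 × 262 = 3275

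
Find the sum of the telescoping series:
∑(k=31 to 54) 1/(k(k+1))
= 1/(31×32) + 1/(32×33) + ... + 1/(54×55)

Partial fractions: 1/(k(k+1)) = 1/k - 1/(k+1)
The series telescopes:
= (1/31 - 1/32) + (1/32 - 1/33) + ... + (1/54 - 1/55)
= 1/31 - 1/55
= 24/1705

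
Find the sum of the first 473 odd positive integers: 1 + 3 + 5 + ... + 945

Sum of first n odd numbers = n²
= 473²
= 223729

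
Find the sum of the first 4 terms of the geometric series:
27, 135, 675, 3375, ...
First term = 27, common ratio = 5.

Sₙ = a(1 - rⁿ) / (1 - r)
S_4 = 27(1 - 5^4) / (1 - 5)
S_4 = 27(1 - 625) / (-4)
S_4 = 4212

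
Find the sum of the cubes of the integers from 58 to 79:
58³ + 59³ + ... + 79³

Use ∑_{k=1}^{n} k³ = [n(n+1)/2]², then subtract the first 57 terms.
∑_{k=1}^{79} k³ = [79×80/2]² = 3160² = 9985600
∑_{k=1}^{57} k³ = [57×58/2]² = 1653² = 2732409
∑_{k=58}^{79} k³ = 9985600 - 2732409 = 7253191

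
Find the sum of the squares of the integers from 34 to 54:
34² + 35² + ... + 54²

Use ∑_{k=1}^{n} k² = n(n+1)(2n+1)/6, then subtract the first 33 terms.
∑_{k=1}^{54} k² = 54×55×109/6 = 53955
∑_{k=1}^{33} k² = 33×34×67/6 = 12529
∑_{k=34}^{54} k² = 53955 - 12529 = 41426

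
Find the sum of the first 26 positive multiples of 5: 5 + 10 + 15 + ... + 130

Factor out 5: = 5(1 + 2 + ... + 26) = 5 × n(n+1)/2
= 5 × 26×27/2
= 5 × 351
= 1755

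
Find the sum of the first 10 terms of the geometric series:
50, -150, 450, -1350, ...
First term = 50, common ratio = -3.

Sₙ = a(1 - rⁿ) / (1 - r)
S_10 = 50(1 - (-3)^10) / (1 - (-3))
S_10 = 50(1 - 59049) / (4)
S_10 = -738100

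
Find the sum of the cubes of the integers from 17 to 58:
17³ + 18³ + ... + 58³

Use ∑_{k=1}^{n} k³ = [n(n+1)/2]², then subtract the first 16 terms.
∑_{k=1}^{58} k³ = [58×59/2]² = 1711² = 2927521
∑_{k=1}^{16} k³ = [16×17/2]² = 136² = 18496
∑_{k=17}^{58} k³ = 2927521 - 18496 = 2909025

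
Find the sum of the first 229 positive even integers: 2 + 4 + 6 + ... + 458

Sum of first n even numbers = n(n+1)
= 229×230
= 52670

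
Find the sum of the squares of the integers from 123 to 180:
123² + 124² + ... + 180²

Use ∑_{k=1}^{n} k² = n(n+1)(2n+1)/6, then subtract the first 122 terms.
∑_{k=1}^{180} k² = 180×181×361/6 = 1960230
∑_{k=1}^{122} k² = 122×123×245/6 = 612745
∑_{k=123}^{180} k² = 1960230 - 612745 = 1347485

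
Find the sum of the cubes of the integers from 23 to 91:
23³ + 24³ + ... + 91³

Use ∑_{k=1}^{n} k³ = [n(n+1)/2]², then subtract the first 22 terms.
∑_{k=1}^{91} k³ = [91×92/2]² = 4186² = 17522596
∑_{k=1}^{22} k³ = [22×23/2]² = 253² = 64009
∑_{k=23}^{91} k³ = 17522596 - 64009 = 17458587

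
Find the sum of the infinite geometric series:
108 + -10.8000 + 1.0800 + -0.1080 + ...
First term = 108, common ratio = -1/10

For |r| < 1, S = a / (1 - r)
S = 108 / (1 - (-1/10))
S = 108 / (11/10)
S = 1080/11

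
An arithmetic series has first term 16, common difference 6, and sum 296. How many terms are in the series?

Using S = n/2 × [2a + (n-1)d]
296 = n/2 × [2(16) + (n-1)(6)]
296 = n/2 × [32 + 6n - 6]
592 = n × [26 + 6n]
6n² + (26)n - 592 = 0
Discriminant: Δ = (26)² - 4(6)(-592) = 676 + 14208 = 14884
√Δ = 122
n = [-(26) + √Δ] / (2·6) = (-26 + 122) / 12 = 96 / 12 = 8
(The negative root is discarded since n must be a positive integer.)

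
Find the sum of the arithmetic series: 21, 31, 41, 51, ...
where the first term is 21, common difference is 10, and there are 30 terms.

Sₙ = n/2 × (first + last)
Last term = a + (n-1)d = 21 + (30-1)×10 = 311
S_30 = 30/2 × (21 + 311)
S_30 = 30/2 × 332 = 4980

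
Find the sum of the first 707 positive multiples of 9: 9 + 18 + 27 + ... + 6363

Factor out 9: = 9(1 + 2 + ... + 707) = 9 × n(n+1)/2
= 9 × 707×708/2
= 9 × 250278
= 2252502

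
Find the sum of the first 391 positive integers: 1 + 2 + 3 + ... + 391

Formula: ∑k = n(n+1)/2
= 391×392/2
= 153272/2
= 76636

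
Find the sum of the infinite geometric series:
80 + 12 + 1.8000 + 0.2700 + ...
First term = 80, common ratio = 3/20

For |r| < 1, S = a / (1 - r)
S = 80 / (1 - (3/20))
S = 80 / (17/20)
S = 1600/17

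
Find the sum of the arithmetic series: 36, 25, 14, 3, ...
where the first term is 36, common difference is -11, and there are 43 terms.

Sₙ = n/2 × (first + last)
Last term = a + (n-1)d = 36 + (43-1)×(-11) = -426
S_43 = 43/2 × (36 + (-426))
S_43 = 43/2 × (-390) = -8385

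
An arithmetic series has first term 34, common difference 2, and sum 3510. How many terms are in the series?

Using S = n/2 × [2a + (n-1)d]
3510 = n/2 × [2(34) + (n-1)(2)]
3510 = n/2 × [68 + 2n - 2]
7020 = n × [66 + 2n]
2n² + (66)n - 7020 = 0
Discriminant: Δ = (66)² - 4(2)(-7020) = 4356 + 56160 = 60516
√Δ = 246
n = [-(66) + √Δ] / (2·2) = (-66 + 246) / 4 = 180 / 4 = 45
(The negative root is discarded since n must be a positive integer.)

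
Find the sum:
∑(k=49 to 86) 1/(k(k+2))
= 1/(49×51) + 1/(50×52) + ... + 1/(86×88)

Partial fractions: 1/(k(k+2)) = (1/2)[1/k - 1/(k+2)]
Telescoping leaves the first two and last two terms:
= (1/2)[1/49 + 1/50 - 1/87 - 1/88]
= 164597/18757200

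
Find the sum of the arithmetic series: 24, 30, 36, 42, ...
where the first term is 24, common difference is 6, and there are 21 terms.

Sₙ = n/2 × (first + last)
Last term = a + (n-1)d = 24 + (21-1)×6 = 144
S_21 = 21/2 × (24 + 144)
S_21 = 21/2 × 168 = 1764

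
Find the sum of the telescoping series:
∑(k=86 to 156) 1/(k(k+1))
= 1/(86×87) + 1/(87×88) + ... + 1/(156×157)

Partial fractions: 1/(k(k+1)) = 1/k - 1/(k+1)
The series telescopes:
= (1/86 - 1/87) + (1/87 - 1/88) + ... + (1/156 - 1/157)
= 1/86 - 1/157
= 71/13502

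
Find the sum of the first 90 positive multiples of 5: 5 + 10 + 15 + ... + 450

Factor out 5: = 5(1 + 2 + ... + 90) = 5 × n(n+1)/2
= 5 × 90×91/2
= 5 × 4095
= 20475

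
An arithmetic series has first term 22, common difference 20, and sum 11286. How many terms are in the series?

Using S = n/2 × [2a + (n-1)d]
11286 = n/2 × [2(22) + (n-1)(20)]
11286 = n/2 × [44 + 20n - 20]
22572 = n × [24 + 20n]
20n² + (24)n - 22572 = 0
Discriminant: Δ = (24)² - 4(20)(-22572) = 576 + 1805760 = 1806336
√Δ = 1344
n = [-(24) + √Δ] / (2·20) = (-24 + 1344) / 40 = 1320 / 40 = 33
(The negative root is discarded since n must be a positive integer.)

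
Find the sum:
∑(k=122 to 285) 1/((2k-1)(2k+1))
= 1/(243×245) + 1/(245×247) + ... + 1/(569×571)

Partial fractions: 1/((2k-1)(2k+1)) = (1/2)[1/(2k-1) - 1/(2k+1)]
The series telescopes:
= (1/2)[1/243 - 1/571]
= 164/138753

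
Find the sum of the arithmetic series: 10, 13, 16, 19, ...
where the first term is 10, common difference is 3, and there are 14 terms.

Sₙ = n/2 × (first + last)
Last term = a + (n-1)d = 10 + (14-1)×3 = 49
S_14 = 14/2 × (10 + 49)
S_14 = 14/2 × 59 = 413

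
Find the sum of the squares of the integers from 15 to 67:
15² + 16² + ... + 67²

Use ∑_{k=1}^{n} k² = n(n+1)(2n+1)/6, then subtract the first 14 terms.
∑_{k=1}^{67} k² = 67×68×135/6 = 102510
∑_{k=1}^{14} k² = 14×15×29/6 = 1015
∑_{k=15}^{67} k² = 102510 - 1015 = 101495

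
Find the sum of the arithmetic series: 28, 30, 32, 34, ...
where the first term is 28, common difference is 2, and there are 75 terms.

Sₙ = n/2 × (first + last)
Last term = a + (n-1)d = 28 + (75-1)×2 = 176
S_75 = 75/2 × (28 + 176)
S_75 = 75/2 × 204 = 7650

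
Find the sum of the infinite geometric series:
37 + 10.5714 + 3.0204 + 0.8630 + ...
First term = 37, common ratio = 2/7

For |r| < 1, S = a / (1 - r)
S = 37 / (1 - (2/7))
S = 37 / (5/7)
S = 259/5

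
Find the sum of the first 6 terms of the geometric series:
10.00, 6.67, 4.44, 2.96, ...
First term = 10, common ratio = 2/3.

Sₙ = a(1 - rⁿ) / (1 - r)
S_6 = 10(1 - (2/3)^6) / (1 - (2/3))
S_6 = 10(1 - (64/729)) / (1/3)
S_6 = 6650/243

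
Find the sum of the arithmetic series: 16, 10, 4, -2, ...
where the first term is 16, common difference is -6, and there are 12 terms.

Sₙ = n/2 × (first + last)
Last term = a + (n-1)d = 16 + (12-1)×(-6) = -50
S_12 = 12/2 × (16 + (-50))
S_12 = 12/2 × (-34) = -204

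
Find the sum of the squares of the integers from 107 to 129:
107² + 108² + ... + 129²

Use ∑_{k=1}^{n} k² = n(n+1)(2n+1)/6, then subtract the first 106 terms.
∑_{k=1}^{129} k² = 129×130×259/6 = 723905
∑_{k=1}^{106} k² = 106×107×213/6 = 402641
∑_{k=107}^{129} k² = 723905 - 402641 = 321264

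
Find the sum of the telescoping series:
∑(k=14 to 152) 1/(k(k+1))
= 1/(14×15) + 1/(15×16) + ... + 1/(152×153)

Partial fractions: 1/(k(k+1)) = 1/k - 1/(k+1)
The series telescopes:
= (1/14 - 1/15) + (1/15 - 1/16) + ... + (1/152 - 1/153)
= 1/14 - 1/153
= 139/2142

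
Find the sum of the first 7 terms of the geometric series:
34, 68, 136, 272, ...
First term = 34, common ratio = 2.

Sₙ = a(1 - rⁿ) / (1 - r)
S_7 = 34(1 - 2^7) / (1 - 2)
S_7 = 34(1 - 128) / (-1)
S_7 = 4318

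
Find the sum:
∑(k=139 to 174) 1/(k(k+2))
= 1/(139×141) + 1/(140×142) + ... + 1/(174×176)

Partial fractions: 1/(k(k+2)) = (1/2)[1/k - 1/(k+2)]
Telescoping leaves the first two and last two terms:
= (1/2)[1/139 + 1/140 - 1/175 - 1/176]
= 12591/8562400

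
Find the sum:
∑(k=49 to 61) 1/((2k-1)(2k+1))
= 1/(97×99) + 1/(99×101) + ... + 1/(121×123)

Partial fractions: 1/((2k-1)(2k+1)) = (1/2)[1/(2k-1) - 1/(2k+1)]
The series telescopes:
= (1/2)[1/97 - 1/123]
= 13/11931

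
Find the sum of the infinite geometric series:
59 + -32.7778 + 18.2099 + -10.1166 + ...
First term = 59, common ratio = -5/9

For |r| < 1, S = a / (1 - r)
S = 59 / (1 - (-5/9))
S = 59 / (14/9)
S = 531/14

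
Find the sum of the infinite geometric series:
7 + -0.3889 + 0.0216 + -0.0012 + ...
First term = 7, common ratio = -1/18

For |r| < 1, S = a / (1 - r)
S = 7 / (1 - (-1/18))
S = 7 / (19/18)
S = 126/19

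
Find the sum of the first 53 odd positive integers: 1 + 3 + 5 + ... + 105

Sum of first n odd numbers = n²
= 53²
= 2809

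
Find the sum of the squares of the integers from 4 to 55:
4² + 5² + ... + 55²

Use ∑_{k=1}^{n} k² = n(n+1)(2n+1)/6, then subtract the first 3 terms.
∑_{k=1}^{55} k² = 55×56×111/6 = 56980
∑_{k=1}^{3} k² = 3×4×7/6 = 14
∑_{k=4}^{55} k² = 56980 - 14 = 56966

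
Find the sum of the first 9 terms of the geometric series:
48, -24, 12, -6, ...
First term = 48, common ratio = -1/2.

Sₙ = a(1 - rⁿ) / (1 - r)
S_9 = 48(1 - (-1/2)^9) / (1 - (-1/2))
S_9 = 48(1 - (-1/512)) / (3/2)
S_9 = 513/16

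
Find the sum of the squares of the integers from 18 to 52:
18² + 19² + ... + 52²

Use ∑_{k=1}^{n} k² = n(n+1)(2n+1)/6, then subtract the first 17 terms.
∑_{k=1}^{52} k² = 52×53×105/6 = 48230
∑_{k=1}^{17} k² = 17×18×35/6 = 1785
∑_{k=18}^{52} k² = 48230 - 1785 = 46445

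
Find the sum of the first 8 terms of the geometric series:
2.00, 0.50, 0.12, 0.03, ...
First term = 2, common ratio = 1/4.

Sₙ = a(1 - rⁿ) / (1 - r)
S_8 = 2(1 - (1/4)^8) / (1 - (1/4))
S_8 = 2(1 - (1/65536)) / (3/4)
S_8 = 21845/8192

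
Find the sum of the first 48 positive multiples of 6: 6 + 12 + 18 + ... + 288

Factor out 6: = 6(1 + 2 + ... + 48) = 6 × n(n+1)/2
= 6 × 48×49/2
= 6 × 1176
= 7056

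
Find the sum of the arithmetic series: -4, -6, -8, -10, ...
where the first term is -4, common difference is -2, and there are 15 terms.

Sₙ = n/2 × (first + last)
Last term = a + (n-1)d = -4 + (15-1)×(-2) = -32
S_15 = 15/2 × (-4 + (-32))
S_15 = 15/2 × (-36) = -270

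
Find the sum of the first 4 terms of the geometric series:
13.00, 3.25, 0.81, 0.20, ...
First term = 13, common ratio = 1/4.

Sₙ = a(1 - rⁿ) / (1 - r)
S_4 = 13(1 - (1/4)^4) / (1 - (1/4))
S_4 = 13(1 - (1/256)) / (3/4)
S_4 = 1105/64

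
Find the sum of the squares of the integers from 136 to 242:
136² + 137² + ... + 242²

Use ∑_{k=1}^{n} k² = n(n+1)(2n+1)/6, then subtract the first 135 terms.
∑_{k=1}^{242} k² = 242×243×485/6 = 4753485
∑_{k=1}^{135} k² = 135×136×271/6 = 829260
∑_{k=136}^{242} k² = 4753485 - 829260 = 3924225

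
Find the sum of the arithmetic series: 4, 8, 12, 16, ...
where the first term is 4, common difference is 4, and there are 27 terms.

Sₙ = n/2 × (first + last)
Last term = a + (n-1)d = 4 + (27-1)×4 = 108
S_27 = 27/2 × (4 + 108)
S_27 = 27/2 × 112 = 1512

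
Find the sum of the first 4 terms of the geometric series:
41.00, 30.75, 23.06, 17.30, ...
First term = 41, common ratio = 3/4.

Sₙ = a(1 - rⁿ) / (1 - r)
S_4 = 41(1 - (3/4)^4) / (1 - (3/4))
S_4 = 41(1 - (81/256)) / (1/4)
S_4 = 7175/64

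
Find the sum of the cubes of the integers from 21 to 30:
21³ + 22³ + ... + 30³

Use ∑_{k=1}^{n} k³ = [n(n+1)/2]², then subtract the first 20 terms.
∑_{k=1}^{30} k³ = [30×31/2]² = 465² = 216225
∑_{k=1}^{20} k³ = [20×21/2]² = 210² = 44100
∑_{k=21}^{30} k³ = 216225 - 44100 = 172125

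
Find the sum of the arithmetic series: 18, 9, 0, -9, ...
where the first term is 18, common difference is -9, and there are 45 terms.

Sₙ = n/2 × (first + last)
Last term = a + (n-1)d = 18 + (45-1)×(-9) = -378
S_45 = 45/2 × (18 + (-378))
S_45 = 45/2 × (-360) = -8100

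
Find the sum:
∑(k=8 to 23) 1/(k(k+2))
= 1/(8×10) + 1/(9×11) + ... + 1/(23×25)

Partial fractions: 1/(k(k+2)) = (1/2)[1/k - 1/(k+2)]
Telescoping leaves the first two and last two terms:
= (1/2)[1/8 + 1/9 - 1/24 - 1/25]
= 139/1800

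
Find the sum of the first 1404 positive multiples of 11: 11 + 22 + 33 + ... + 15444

Factor out 11: = 11(1 + 2 + ... + 1404) = 11 × n(n+1)/2
= 11 × 1404×1405/2
= 11 × 986310
= 10849410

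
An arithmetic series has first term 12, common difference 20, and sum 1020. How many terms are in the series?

Using S = n/2 × [2a + (n-1)d]
1020 = n/2 × [2(12) + (n-1)(20)]
1020 = n/2 × [24 + 20n - 20]
2040 = n × [4 + 20n]
20n² + (4)n - 2040 = 0
Discriminant: Δ = (4)² - 4(20)(-2040) = 16 + 163200 = 163216
√Δ = 404
n = [-(4) + √Δ] / (2·20) = (-4 + 404) / 40 = 400 / 40 = 10
(The negative root is discarded since n must be a positive integer.)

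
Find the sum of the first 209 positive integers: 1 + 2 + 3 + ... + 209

Formula: ∑k = n(n+1)/2
= 209×210/2
= 43890/2
= 21945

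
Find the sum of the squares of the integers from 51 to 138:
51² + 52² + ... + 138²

Use ∑_{k=1}^{n} k² = n(n+1)(2n+1)/6, then subtract the first 50 terms.
∑_{k=1}^{138} k² = 138×139×277/6 = 885569
∑_{k=1}^{50} k² = 50×51×101/6 = 42925
∑_{k=51}^{138} k² = 885569 - 42925 = 842644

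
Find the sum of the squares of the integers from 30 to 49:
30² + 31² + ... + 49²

Use ∑_{k=1}^{n} k² = n(n+1)(2n+1)/6, then subtract the first 29 terms.
∑_{k=1}^{49} k² = 49×50×99/6 = 40425
∑_{k=1}^{29} k² = 29×30×59/6 = 8555
∑_{k=30}^{49} k² = 40425 - 8555 = 31870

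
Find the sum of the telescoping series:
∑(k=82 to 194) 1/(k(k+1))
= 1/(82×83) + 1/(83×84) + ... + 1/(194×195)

Partial fractions: 1/(k(k+1)) = 1/k - 1/(k+1)
The series telescopes:
= (1/82 - 1/83) + (1/83 - 1/84) + ... + (1/194 - 1/195)
= 1/82 - 1/195
= 113/15990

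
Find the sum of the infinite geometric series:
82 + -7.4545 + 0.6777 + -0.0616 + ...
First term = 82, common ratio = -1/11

For |r| < 1, S = a / (1 - r)
S = 82 / (1 - (-1/11))
S = 82 / (12/11)
S = 451/6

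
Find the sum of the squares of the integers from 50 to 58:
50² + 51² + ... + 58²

Use ∑_{k=1}^{n} k² = n(n+1)(2n+1)/6, then subtract the first 49 terms.
∑_{k=1}^{58} k² = 58×59×117/6 = 66729
∑_{k=1}^{49} k² = 49×50×99/6 = 40425
∑_{k=50}^{58} k² = 66729 - 40425 = 26304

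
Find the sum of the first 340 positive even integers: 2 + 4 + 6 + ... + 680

Sum of first n even numbers = n(n+1)
= 340×341
= 115940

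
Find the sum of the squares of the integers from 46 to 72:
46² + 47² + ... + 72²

Use ∑_{k=1}^{n} k² = n(n+1)(2n+1)/6, then subtract the first 45 terms.
∑_{k=1}^{72} k² = 72×73×145/6 = 127020
∑_{k=1}^{45} k² = 45×46×91/6 = 31395
∑_{k=46}^{72} k² = 127020 - 31395 = 95625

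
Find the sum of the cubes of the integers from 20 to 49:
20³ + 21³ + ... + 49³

Use ∑_{k=1}^{n} k³ = [n(n+1)/2]², then subtract the first 19 terms.
∑_{k=1}^{49} k³ = [49×50/2]² = 1225² = 1500625
∑_{k=1}^{19} k³ = [19×20/2]² = 190² = 36100
∑_{k=20}^{49} k³ = 1500625 - 36100 = 1464525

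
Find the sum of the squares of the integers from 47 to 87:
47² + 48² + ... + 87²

Use ∑_{k=1}^{n} k² = n(n+1)(2n+1)/6, then subtract the first 46 terms.
∑_{k=1}^{87} k² = 87×88×175/6 = 223300
∑_{k=1}^{46} k² = 46×47×93/6 = 33511
∑_{k=47}^{87} k² = 223300 - 33511 = 189789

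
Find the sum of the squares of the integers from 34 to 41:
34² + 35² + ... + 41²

Use ∑_{k=1}^{n} k² = n(n+1)(2n+1)/6, then subtract the first 33 terms.
∑_{k=1}^{41} k² = 41×42×83/6 = 23821
∑_{k=1}^{33} k² = 33×34×67/6 = 12529
∑_{k=34}^{41} k² = 23821 - 12529 = 11292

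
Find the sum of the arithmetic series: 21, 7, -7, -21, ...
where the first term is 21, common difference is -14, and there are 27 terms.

Sₙ = n/2 × (first + last)
Last term = a + (n-1)d = 21 + (27-1)×(-14) = -343
S_27 = 27/2 × (21 + (-343))
S_27 = 27/2 × (-322) = -4347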